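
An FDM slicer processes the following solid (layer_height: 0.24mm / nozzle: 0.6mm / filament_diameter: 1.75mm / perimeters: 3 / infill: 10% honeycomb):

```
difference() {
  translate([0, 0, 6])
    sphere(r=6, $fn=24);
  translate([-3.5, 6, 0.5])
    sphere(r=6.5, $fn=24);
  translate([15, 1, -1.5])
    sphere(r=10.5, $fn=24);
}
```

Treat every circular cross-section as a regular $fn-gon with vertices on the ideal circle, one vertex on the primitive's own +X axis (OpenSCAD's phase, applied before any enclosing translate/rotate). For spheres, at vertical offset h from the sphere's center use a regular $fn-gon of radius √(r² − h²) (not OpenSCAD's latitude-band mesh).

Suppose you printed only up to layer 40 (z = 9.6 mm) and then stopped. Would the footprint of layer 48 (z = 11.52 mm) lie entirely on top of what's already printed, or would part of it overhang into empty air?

Compare the two slices. At z = 9.6: the sphere: section is a regular 24-gon, circumradius = √(r²−h²) = √(6²−3.6²) = 4.800 (area = (24/2)·4.800²·sin(360°/24) = 71.56 mm²); the sphere at (-3.5, 6) is absent (|z−center|=9.100 > r=6.5); the sphere at (15, 1) is absent (|z−center|=11.100 > r=10.5); Taking the first minus the rest: none of the subtracted shapes is present at this height, so the r=6 sphere is unchanged — area = 71.56 mm². At z = 11.52: the r=6 sphere slices to a regular 24-gon of circumradius 2.352 (√(r²−h²) with h=5.52 from center) (area = (24/2)·2.352²·sin(360°/24) = 17.17 mm²); the sphere at (-3.5, 6) does not reach this height (|z−center|=11.020 > r=6.5); the sphere at (15, 1) is absent (|z−center|=13.020 > r=10.5); After the difference (first − rest): none of the subtracted shapes is present at this height, so the r=6 sphere is unchanged — area = 17.17 mm². Checking containment: the cross-section at z = 11.52 is a subset of the cross-section at z = 9.6.

entirely on top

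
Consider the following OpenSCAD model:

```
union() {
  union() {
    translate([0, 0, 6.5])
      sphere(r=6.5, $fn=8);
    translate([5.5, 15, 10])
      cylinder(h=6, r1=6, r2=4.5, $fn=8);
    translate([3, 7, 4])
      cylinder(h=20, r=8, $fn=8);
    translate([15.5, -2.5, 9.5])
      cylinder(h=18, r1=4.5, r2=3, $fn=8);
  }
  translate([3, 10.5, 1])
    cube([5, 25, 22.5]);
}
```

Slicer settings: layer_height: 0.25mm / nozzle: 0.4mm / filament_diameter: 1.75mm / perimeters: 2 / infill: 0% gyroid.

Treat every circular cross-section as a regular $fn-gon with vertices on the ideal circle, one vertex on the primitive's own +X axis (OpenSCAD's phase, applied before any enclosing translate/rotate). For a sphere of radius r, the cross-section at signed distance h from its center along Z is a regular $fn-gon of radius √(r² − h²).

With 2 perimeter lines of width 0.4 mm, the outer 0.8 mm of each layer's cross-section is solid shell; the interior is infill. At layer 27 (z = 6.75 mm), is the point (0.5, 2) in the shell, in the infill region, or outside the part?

At z = 6.75 mm: the sphere: section is a regular 8-gon, circumradius = √(r²−h²) = √(6.5²−0.25²) = 6.495; the cone at (5.5, 15) is not intersected at this z (z outside [10, 16]); the cylinder at (3, 7): section is a regular 8-gon, circumradius r=8; the cone at (15.5, -2.5) does not reach this height (z outside [9.5, 27.5]); Combining (union): the regions partially overlap (shared area 48.56 mm²), so overlapping operands fuse into one piece — 1 connected region; the 5×25 cube at (3, 10.5) contributes its full rectangle; Taking the union: the regions partially overlap (shared area 17.32 mm²), so overlapping operands fuse into one piece — 1 connected region. Overall, the cross-section is a single solid region. The nearest boundary edge runs (-4.59, 4.59)→(-4.09, 4.80); distance from the point to it = 5.38 mm. The point is inside the cross-section and 5.38 mm from the nearest boundary — more than the 0.8 mm shell width (2 × 0.4), so it's in the infill interior.

infill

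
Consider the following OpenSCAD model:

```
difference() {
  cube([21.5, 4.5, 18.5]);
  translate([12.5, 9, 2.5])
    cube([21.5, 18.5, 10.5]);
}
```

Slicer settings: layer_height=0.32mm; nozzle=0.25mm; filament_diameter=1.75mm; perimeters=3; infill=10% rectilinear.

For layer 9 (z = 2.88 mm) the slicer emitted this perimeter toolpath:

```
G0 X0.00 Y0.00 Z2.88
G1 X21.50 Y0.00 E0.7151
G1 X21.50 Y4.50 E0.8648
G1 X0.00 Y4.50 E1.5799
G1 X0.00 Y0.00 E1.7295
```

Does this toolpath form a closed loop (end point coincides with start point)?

Start point (G0): (0.00, 0.00). End point (last G1): the path returns to the start — closed.

yes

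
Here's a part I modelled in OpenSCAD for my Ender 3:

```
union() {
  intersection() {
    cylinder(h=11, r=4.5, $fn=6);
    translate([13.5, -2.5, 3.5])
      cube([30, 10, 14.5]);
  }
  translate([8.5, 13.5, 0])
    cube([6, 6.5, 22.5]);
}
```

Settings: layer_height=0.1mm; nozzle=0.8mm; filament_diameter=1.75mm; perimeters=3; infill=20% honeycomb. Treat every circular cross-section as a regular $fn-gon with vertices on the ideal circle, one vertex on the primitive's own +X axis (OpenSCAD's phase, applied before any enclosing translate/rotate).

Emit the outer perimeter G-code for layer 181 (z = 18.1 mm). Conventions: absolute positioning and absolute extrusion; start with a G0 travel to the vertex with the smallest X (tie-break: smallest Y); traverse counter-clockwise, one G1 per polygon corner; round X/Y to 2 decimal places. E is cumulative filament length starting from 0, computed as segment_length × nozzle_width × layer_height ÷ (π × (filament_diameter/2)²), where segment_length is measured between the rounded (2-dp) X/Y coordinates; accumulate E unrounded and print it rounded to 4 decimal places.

G0 X8.50 Y13.50 Z18.10
G1 X14.50 Y13.50 E0.1996
G1 X14.50 Y20.00 E0.4158
G1 X8.50 Y20.00 E0.6153
G1 X8.50 Y13.50 E0.8315

At z = 18.1 mm: the cylinder does not reach this height (z outside [0, 11]); the cube at (13.5, -2.5) is absent (z outside [3.5, 18]); After intersecting: at least one operand is absent at this height, so nothing remains; the 6×6.5 cube at (8.5, 13.5) contributes its full rectangle; Merging all regions: only the 6×6.5 cube at (8.5, 13.5) is present, so the union is just that shape — 1 connected region. The outline is a single polygon with 4 vertices. Extrusion per mm of travel: 0.8 × 0.1 / (π × 0.875²) = 0.033260. Accumulating E over each segment gives final E = 0.8315.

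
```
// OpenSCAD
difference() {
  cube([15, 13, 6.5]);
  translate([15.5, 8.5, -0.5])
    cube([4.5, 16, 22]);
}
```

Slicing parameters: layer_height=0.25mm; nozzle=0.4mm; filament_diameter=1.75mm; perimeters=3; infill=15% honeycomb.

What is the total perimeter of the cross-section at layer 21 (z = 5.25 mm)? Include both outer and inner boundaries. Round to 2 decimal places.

56.00 mm

At z = 5.25 mm: the cube is present — its section is the full 15×13 rectangle (perimeter 56.00 mm); the cube at (15.5, 8.5) (footprint 4.5×16) is included at this height (perimeter 41.00 mm); Subtracting the remaining from the first: starting from the 15×13 cube, the 4.5×16 cube at (15.5, 8.5) misses the remaining region (no effect) — boundary = 56.00 mm. Overall, the cross-section is a single solid region. Total boundary length (outer) = 56.00 mm.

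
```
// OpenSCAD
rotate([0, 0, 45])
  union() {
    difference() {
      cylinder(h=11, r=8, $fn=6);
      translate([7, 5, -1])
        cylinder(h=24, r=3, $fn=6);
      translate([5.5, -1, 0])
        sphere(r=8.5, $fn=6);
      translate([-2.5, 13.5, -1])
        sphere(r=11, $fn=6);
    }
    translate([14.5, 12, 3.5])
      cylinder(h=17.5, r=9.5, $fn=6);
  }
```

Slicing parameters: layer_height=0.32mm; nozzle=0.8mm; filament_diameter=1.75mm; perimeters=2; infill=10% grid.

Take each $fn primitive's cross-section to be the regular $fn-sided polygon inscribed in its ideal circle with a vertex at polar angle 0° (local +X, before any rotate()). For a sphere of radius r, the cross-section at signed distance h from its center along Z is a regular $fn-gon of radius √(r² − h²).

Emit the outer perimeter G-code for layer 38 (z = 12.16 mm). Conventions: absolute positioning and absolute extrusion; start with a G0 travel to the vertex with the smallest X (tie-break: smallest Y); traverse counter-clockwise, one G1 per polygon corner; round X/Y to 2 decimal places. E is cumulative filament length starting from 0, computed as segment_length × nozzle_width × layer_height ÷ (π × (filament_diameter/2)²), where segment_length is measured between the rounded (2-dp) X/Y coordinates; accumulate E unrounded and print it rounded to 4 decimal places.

G0 X-7.41 Y21.20 Z12.16
G1 X-4.95 Y12.02 E1.0115
G1 X4.23 Y9.56 E2.0230
G1 X10.94 Y16.28 E3.0338
G1 X8.49 Y25.46 E4.0450
G1 X-0.69 Y27.91 E5.0563
G1 X-7.41 Y21.20 E6.0670

At z = 12.16 mm: the cylinder does not reach this height (z outside [0, 11]); the r=3 cylinder at (7, 5) contributes a regular 6-gon of circumradius 3; the sphere at (5.5, -1) does not reach this height (|z−center|=12.160 > r=8.5); the sphere at (-2.5, 13.5) is not intersected at this z (|z−center|=13.160 > r=11); Taking the first minus the rest: the first operand is absent here, so nothing remains; the r=9.5 cylinder at (14.5, 12) contributes a regular 6-gon of circumradius 9.5; Taking the union: only the r=9.5 cylinder at (14.5, 12) is present, so the union is just that shape — 1 connected region; (whole slice rotated 45° about Z — lengths, areas and connectivity unchanged). The outline is a single polygon with 6 vertices. Extrusion per mm of travel: 0.8 × 0.32 / (π × 0.875²) = 0.106432. Accumulating E over each segment gives final E = 6.0670.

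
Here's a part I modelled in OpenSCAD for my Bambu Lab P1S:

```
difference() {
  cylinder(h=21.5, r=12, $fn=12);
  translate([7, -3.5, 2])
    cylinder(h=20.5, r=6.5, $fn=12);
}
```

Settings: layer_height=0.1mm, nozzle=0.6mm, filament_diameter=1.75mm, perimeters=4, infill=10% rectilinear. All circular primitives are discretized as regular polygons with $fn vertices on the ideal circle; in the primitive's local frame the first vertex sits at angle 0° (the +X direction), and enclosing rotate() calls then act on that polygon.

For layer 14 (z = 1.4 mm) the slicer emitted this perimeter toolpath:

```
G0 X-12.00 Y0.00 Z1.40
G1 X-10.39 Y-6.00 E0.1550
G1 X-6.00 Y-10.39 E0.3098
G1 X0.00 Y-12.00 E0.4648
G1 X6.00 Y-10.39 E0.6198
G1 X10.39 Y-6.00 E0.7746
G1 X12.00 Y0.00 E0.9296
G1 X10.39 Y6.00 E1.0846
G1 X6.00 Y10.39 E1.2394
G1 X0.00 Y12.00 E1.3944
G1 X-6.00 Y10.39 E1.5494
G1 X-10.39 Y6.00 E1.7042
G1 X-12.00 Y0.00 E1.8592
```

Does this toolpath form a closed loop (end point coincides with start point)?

Start point (G0): (-12.00, 0.00). End point (last G1): the path returns to the start — closed.

yes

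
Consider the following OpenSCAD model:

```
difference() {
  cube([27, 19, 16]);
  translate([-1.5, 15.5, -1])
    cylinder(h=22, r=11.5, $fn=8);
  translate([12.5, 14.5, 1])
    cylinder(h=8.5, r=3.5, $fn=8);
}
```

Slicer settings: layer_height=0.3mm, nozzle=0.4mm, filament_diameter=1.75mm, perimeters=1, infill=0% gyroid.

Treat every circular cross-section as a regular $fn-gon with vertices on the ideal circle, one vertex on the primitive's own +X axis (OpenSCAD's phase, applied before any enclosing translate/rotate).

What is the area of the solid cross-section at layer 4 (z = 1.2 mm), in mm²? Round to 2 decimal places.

At z = 1.2 mm: the 27×19 cube contributes its full rectangle (area 513.00 mm²); the r=11.5 cylinder at (-1.5, 15.5) contributes a regular 8-gon of circumradius 11.5 (area = (8/2)·11.500²·sin(360°/8) = 374.06 mm²); the r=3.5 cylinder at (12.5, 14.5) gives a regular 8-gon of circumradius 3.5 (constant along its height) (area = (8/2)·3.500²·sin(360°/8) = 34.65 mm²); Taking the first minus the rest: starting from the 27×19 cube (513.00 mm²), the r=11.5 cylinder at (-1.5, 15.5) partially overlaps it — only the 109.19 mm² overlap (of its 374.06 mm²) is removed, clipping the outline; the r=3.5 cylinder at (12.5, 14.5) partially overlaps it — only the 33.65 mm² overlap (of its 34.65 mm²) is removed, clipping the outline — area = 370.16 mm². Overall, the cross-section is a single solid region. Net area = 370.16 mm².

370.16 mm²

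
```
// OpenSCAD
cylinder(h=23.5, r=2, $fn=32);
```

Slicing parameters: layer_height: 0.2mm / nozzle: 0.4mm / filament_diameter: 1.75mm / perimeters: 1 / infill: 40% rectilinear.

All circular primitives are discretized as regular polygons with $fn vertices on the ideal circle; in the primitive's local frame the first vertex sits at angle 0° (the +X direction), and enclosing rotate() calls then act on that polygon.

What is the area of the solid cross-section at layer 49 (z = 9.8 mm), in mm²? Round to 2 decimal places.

12.49 mm²

At z = 9.8 mm: the r=2 cylinder contributes a regular 32-gon of circumradius 2 (area = (32/2)·2.000²·sin(360°/32) = 12.49 mm²). Overall, the cross-section is a single solid region. Net area = 12.49 mm².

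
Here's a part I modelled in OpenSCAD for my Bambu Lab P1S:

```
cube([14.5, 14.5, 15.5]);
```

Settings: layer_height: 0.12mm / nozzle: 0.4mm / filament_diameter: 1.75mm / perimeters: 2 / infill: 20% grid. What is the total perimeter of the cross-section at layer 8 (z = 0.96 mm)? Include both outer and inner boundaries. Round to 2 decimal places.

58.00 mm

At z = 0.96 mm: the cube (footprint 14.5×14.5) is included at this height (perimeter 58.00 mm). Overall, the cross-section is a single solid region. Total boundary length (outer) = 58.00 mm.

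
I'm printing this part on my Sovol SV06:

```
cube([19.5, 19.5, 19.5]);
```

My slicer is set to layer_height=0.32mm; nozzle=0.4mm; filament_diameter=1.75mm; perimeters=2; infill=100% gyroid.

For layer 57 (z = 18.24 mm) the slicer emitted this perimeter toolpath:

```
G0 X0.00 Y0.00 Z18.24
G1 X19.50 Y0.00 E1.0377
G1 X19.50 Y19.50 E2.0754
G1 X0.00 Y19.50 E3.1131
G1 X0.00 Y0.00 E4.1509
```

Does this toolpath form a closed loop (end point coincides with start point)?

yes

Start point (G0): (0.00, 0.00). End point (last G1): the path returns to the start — closed.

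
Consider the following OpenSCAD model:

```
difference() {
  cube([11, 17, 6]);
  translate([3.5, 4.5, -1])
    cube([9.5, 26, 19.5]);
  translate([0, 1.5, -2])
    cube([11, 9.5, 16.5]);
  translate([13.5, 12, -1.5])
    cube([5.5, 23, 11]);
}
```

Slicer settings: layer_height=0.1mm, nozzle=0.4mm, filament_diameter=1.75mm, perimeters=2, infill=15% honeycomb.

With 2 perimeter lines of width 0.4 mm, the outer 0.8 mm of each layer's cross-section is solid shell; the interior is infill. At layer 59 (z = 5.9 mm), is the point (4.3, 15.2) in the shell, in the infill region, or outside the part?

outside

At z = 5.9 mm: the cube is present — its section is the full 11×17 rectangle; the cube at (3.5, 4.5) (footprint 9.5×26) is included at this height; the 11×9.5 cube at (0, 1.5) contributes its full rectangle; the 5.5×23 cube at (13.5, 12) contributes its full rectangle; After the difference (first − rest): starting from the 11×17 cube, the 9.5×26 cube at (3.5, 4.5) partially overlaps it — only the 93.75 mm² overlap (of its 247.00 mm²) is removed, clipping the outline; the 11×9.5 cube at (0, 1.5) partially overlaps it — only the 55.75 mm² overlap (of its 104.50 mm²) is removed, clipping the outline; the 5.5×23 cube at (13.5, 12) misses the remaining region (no effect) — 2 connected regions. Overall, the cross-section has 2 separate islands. The nearest boundary edge runs (3.50, 17.00)→(3.50, 11.00); distance from the point to it = 0.80 mm. The point is not inside any of the regions above, so it lies outside the cross-section (0.80 mm from the nearest boundary).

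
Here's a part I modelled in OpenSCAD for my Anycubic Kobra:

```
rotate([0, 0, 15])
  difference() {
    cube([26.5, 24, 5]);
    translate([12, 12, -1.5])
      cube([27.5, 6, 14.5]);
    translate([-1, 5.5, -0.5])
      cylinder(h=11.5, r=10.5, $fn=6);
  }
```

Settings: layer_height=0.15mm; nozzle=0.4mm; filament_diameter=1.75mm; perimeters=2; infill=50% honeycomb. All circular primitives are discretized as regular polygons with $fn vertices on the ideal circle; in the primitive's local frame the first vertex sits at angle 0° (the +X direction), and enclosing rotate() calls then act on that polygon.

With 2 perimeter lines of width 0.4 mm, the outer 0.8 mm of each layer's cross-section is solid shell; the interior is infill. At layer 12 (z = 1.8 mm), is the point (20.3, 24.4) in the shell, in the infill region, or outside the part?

At z = 1.8 mm: the cube (footprint 26.5×24) is included at this height; the cube at (12, 12) is present — its section is the full 27.5×6 rectangle; the cylinder at (-1, 5.5): section is a regular 6-gon, circumradius r=10.5; After the difference (first − rest): starting from the 26.5×24 cube, the 27.5×6 cube at (12, 12) partially overlaps it — only the 87.00 mm² overlap (of its 165.00 mm²) is removed, clipping the outline; the r=10.5 cylinder at (-1, 5.5) partially overlaps it — only the 106.03 mm² overlap (of its 286.44 mm²) is removed, clipping the outline — 1 connected region; (rotated 15° about Z; rotation is an isometry so areas/perimeters/island counts are preserved). Overall, the cross-section is a single solid region. Undo the 15° rotation: the query point maps to (25.923, 18.315) in the un-rotated model frame. The nearest boundary edge runs (26.50, 18.00)→(12.00, 18.00); distance from the point to it = 0.31 mm. The point is inside the cross-section, 0.31 mm from the nearest boundary — within the 0.8 mm shell band (2 × 0.4).

shell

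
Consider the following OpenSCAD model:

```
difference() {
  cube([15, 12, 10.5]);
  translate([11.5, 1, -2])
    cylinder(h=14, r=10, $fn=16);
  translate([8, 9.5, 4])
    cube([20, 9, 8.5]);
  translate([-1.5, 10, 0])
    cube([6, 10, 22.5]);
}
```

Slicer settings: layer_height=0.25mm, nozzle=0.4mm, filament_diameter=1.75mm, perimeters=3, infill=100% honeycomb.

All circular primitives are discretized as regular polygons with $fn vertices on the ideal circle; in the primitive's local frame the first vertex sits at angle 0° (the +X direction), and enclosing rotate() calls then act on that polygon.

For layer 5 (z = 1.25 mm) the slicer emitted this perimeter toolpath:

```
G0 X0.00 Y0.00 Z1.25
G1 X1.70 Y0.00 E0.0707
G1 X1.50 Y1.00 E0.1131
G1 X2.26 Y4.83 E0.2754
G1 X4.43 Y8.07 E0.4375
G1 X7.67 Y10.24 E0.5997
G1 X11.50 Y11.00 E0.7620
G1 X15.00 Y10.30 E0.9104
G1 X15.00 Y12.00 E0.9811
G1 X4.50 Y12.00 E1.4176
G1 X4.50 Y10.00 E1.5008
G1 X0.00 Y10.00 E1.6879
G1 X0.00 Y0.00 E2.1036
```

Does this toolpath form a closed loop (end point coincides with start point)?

Start point (G0): (0.00, 0.00). End point (last G1): the path returns to the start — closed.

yes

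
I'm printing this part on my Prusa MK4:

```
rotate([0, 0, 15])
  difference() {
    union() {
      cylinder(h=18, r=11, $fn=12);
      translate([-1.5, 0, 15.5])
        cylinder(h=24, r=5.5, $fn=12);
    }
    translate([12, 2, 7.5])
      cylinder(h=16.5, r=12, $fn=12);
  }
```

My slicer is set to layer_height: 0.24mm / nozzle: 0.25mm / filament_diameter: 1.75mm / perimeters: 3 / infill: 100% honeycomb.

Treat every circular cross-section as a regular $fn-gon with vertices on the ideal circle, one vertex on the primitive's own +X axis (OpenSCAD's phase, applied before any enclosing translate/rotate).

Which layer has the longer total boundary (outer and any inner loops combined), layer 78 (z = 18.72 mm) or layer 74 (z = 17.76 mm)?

layer 74 (z = 17.76 mm)

Layer 78 (z = 18.72): the cylinder is absent (z outside [0, 18]); the cylinder at (-1.5, 0): section is a regular 12-gon, circumradius r=5.5 (perimeter = 2·12·5.500·sin(180°/12) = 34.16 mm); Combining (union): only the r=5.5 cylinder at (-1.5, 0) is present, so the union is just that shape — boundary = 34.16 mm; the cylinder at (12, 2): section is a regular 12-gon, circumradius r=12 (perimeter = 2·12·12.000·sin(180°/12) = 74.54 mm); Taking the first minus the rest: starting from that combined region, the r=12 cylinder at (12, 2) partially overlaps it — only the 22.04 mm² overlap (of its 432.00 mm²) is removed, clipping the outline — boundary = 32.57 mm; (whole slice rotated 15° about Z — lengths, areas and connectivity unchanged). So its perimeter = 32.57 mm. Layer 74 (z = 17.76): the r=11 cylinder contributes a regular 12-gon of circumradius 11 (perimeter = 2·12·11.000·sin(180°/12) = 68.33 mm); the r=5.5 cylinder at (-1.5, 0) gives a regular 12-gon of circumradius 5.5 (constant along its height) (perimeter = 2·12·5.500·sin(180°/12) = 34.16 mm); Combining (union): the r=5.5 cylinder at (-1.5, 0) lies entirely inside the r=11 cylinder, so the union is just the r=11 cylinder — boundary = 68.33 mm; the cylinder at (12, 2): section is a regular 12-gon, circumradius r=12 (perimeter = 2·12·12.000·sin(180°/12) = 74.54 mm); Subtracting the remaining from the first: starting from that combined region, the r=12 cylinder at (12, 2) partially overlaps it — only the 137.18 mm² overlap (of its 432.00 mm²) is removed, clipping the outline — boundary = 67.05 mm; (rotated 15° about Z; rotation is an isometry so areas/perimeters/island counts are preserved). So its perimeter = 67.05 mm. Layer 74 is larger (67.05 vs 32.57 mm).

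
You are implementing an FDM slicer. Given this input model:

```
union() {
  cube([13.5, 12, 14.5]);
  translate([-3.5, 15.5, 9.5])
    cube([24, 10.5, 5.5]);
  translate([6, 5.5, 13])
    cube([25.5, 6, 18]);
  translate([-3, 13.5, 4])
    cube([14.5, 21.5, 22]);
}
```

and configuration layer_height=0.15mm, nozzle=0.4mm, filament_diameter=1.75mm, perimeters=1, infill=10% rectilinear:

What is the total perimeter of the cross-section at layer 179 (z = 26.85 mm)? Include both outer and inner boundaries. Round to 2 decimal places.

At z = 26.85 mm: the cube is absent (z outside [0, 14.5]); the cube at (-3.5, 15.5) is not intersected at this z (z outside [9.5, 15]); the cube at (6, 5.5) (footprint 25.5×6) is included at this height (perimeter 63.00 mm); the cube at (-3, 13.5) is absent (z outside [4, 26]); Combining (union): only the 25.5×6 cube at (6, 5.5) is present, so the union is just that shape — boundary = 63.00 mm. Overall, the cross-section is a single solid region. Total boundary length (outer) = 63.00 mm.

63.00 mm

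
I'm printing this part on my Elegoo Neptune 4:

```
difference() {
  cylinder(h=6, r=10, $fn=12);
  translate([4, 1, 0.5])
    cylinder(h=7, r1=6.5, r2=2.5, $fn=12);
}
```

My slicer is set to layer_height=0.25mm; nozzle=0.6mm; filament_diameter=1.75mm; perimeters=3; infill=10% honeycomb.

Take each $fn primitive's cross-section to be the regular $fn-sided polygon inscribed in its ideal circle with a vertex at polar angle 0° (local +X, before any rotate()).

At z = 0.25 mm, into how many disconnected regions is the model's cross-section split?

At z = 0.25 mm: the r=10 cylinder gives a regular 12-gon of circumradius 10 (constant along its height); the cone at (4, 1) is absent (z outside [0.5, 7.5]); Subtracting the remaining from the first: none of the subtracted shapes is present at this height, so the r=10 cylinder is unchanged — 1 connected region. The result has 1 disconnected region.

1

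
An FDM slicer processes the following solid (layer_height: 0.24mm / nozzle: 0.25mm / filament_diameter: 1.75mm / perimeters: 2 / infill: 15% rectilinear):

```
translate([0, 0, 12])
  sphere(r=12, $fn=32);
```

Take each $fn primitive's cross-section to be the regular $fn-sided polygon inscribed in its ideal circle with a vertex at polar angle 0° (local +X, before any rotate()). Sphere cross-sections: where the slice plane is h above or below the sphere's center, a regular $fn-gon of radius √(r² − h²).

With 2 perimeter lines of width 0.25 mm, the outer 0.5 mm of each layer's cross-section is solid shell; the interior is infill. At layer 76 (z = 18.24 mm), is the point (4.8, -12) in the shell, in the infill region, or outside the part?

outside

At z = 18.24 mm: the r=12 sphere slices to a regular 32-gon of circumradius 10.250 (√(r²−h²) with h=6.24 from center). Overall, the cross-section is a single solid region. The nearest boundary edge runs (2.00, -10.05)→(3.92, -9.47); distance from the point to it = 2.68 mm. The point is not inside any of the regions above, so it lies outside the cross-section (2.68 mm from the nearest boundary).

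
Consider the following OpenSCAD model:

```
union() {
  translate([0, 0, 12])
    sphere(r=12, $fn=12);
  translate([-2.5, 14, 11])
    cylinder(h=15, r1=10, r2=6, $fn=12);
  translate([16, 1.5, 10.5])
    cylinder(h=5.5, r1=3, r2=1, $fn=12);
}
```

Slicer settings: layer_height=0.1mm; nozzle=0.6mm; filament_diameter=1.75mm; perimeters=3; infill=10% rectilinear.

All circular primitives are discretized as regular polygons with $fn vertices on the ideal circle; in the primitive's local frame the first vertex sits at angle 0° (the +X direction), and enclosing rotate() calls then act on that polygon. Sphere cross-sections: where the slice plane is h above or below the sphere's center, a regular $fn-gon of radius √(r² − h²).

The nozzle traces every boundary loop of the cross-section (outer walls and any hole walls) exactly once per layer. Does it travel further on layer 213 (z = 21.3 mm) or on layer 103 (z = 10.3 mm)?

Layer 213 (z = 21.3): the r=12 sphere slices to a regular 12-gon of circumradius 7.584 (√(r²−h²) with h=9.3 from center) (perimeter = 2·12·7.584·sin(180°/12) = 47.11 mm); the cone at (-2.5, 14): at t=0.687 of its height the radius interpolates to r₁+(r₂−r₁)t = 7.253, giving a regular 12-gon of that circumradius (perimeter = 2·12·7.253·sin(180°/12) = 45.06 mm); the cone at (16, 1.5) does not reach this height (z outside [10.5, 16]); Combining (union): the regions partially overlap (shared area 0.47 mm²), so the edge portions inside another operand are dropped and the merged outline is re-measured after clipping — boundary = 85.69 mm. So its perimeter = 85.69 mm. Layer 103 (z = 10.3): the sphere: section is a regular 12-gon, circumradius = √(r²−h²) = √(12²−1.7²) = 11.879 (perimeter = 2·12·11.879·sin(180°/12) = 73.79 mm); the cone at (-2.5, 14) does not reach this height (z outside [11, 26]); the cone at (16, 1.5) is absent (z outside [10.5, 16]); Merging all regions: only the r=12 sphere is present, so the union is just that shape — boundary = 73.79 mm. So its perimeter = 73.79 mm. Layer 213 is larger (85.69 vs 73.79 mm).

layer 213 (z = 21.3 mm)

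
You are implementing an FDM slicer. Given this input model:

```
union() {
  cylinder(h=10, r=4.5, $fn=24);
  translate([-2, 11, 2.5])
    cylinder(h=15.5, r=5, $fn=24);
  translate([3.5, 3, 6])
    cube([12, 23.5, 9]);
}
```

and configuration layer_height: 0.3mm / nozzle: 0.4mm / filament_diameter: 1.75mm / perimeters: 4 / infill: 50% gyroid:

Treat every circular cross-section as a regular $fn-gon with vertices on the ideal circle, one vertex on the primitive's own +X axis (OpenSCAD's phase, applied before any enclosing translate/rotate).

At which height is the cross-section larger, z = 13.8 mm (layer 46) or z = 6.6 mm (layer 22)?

layer 22 (z = 6.6 mm)

Layer 46 (z = 13.8): the cylinder does not reach this height (z outside [0, 10]); the cylinder at (-2, 11): section is a regular 24-gon, circumradius r=5 (area = (24/2)·5.000²·sin(360°/24) = 77.65 mm²); the 12×23.5 cube at (3.5, 3) contributes its full rectangle (area 282.00 mm²); Merging all regions: the 2 present regions are separate (no shared area or edge), so areas and boundary lengths simply add and each stays a separate island — area = 359.65 mm². So its area = 359.65 mm². Layer 22 (z = 6.6): the cylinder: section is a regular 24-gon, circumradius r=4.5 (area = (24/2)·4.500²·sin(360°/24) = 62.89 mm²); the r=5 cylinder at (-2, 11) contributes a regular 24-gon of circumradius 5 (area = (24/2)·5.000²·sin(360°/24) = 77.65 mm²); the cube at (3.5, 3) (footprint 12×23.5) is included at this height (area 282.00 mm²); Combining (union): the 3 present regions are separate (no shared area or edge), so areas and boundary lengths simply add and each stays a separate island — area = 422.54 mm². So its area = 422.54 mm². Layer 22 is larger (422.54 vs 359.65 mm²).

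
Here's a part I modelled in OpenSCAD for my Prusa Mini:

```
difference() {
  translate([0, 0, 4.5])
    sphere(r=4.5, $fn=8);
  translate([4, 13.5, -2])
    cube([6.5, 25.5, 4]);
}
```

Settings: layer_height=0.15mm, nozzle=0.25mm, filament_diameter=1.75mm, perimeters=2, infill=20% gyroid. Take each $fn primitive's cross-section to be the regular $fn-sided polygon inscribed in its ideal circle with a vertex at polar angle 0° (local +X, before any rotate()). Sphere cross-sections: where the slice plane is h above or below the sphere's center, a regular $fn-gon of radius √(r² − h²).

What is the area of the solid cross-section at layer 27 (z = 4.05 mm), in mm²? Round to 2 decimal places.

At z = 4.05 mm: the r=4.5 sphere contributes a regular 8-gon of circumradius √(4.5²−0.45²) = 4.477 (area = (8/2)·4.477²·sin(360°/8) = 56.70 mm²); the cube at (4, 13.5) is not intersected at this z (z outside [-2, 2]); Subtracting the remaining from the first: none of the subtracted shapes is present at this height, so the r=4.5 sphere is unchanged — area = 56.70 mm². Overall, the cross-section is a single solid region. Net area = 56.70 mm².

56.70 mm²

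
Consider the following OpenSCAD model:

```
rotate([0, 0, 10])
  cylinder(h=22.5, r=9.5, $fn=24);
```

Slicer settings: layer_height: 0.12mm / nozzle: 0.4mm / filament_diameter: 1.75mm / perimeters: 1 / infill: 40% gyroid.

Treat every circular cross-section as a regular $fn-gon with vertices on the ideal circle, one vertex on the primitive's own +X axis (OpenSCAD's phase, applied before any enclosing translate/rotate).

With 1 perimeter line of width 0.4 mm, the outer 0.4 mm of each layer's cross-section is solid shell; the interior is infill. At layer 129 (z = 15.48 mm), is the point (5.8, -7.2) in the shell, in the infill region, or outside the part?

At z = 15.48 mm: the cylinder: section is a regular 24-gon, circumradius r=9.5; (rotated 10° about Z; rotation is an isometry so areas/perimeters/island counts are preserved). Overall, the cross-section is a single solid region. Undo the 10° rotation: the query point maps to (4.462, -8.098) in the un-rotated model frame. The nearest boundary edge runs (2.46, -9.18)→(4.75, -8.23); distance from the point to it = 0.23 mm. The point is inside the cross-section, 0.23 mm from the nearest boundary — within the 0.4 mm shell band (1 × 0.4).

shell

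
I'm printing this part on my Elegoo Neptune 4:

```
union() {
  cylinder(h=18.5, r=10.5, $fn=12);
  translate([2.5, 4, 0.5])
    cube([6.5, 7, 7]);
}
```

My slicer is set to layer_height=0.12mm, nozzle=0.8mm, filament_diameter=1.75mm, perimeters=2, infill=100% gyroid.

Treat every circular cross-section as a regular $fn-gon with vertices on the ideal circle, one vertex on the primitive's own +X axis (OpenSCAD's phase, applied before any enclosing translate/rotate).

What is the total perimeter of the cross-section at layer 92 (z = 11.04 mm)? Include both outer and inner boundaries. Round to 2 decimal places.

At z = 11.04 mm: the r=10.5 cylinder contributes a regular 12-gon of circumradius 10.5 (perimeter = 2·12·10.500·sin(180°/12) = 65.22 mm); the cube at (2.5, 4) is not intersected at this z (z outside [0.5, 7.5]); Taking the union: only the r=10.5 cylinder is present, so the union is just that shape — boundary = 65.22 mm. Overall, the cross-section is a single solid region. Total boundary length (outer) = 65.22 mm.

65.22 mm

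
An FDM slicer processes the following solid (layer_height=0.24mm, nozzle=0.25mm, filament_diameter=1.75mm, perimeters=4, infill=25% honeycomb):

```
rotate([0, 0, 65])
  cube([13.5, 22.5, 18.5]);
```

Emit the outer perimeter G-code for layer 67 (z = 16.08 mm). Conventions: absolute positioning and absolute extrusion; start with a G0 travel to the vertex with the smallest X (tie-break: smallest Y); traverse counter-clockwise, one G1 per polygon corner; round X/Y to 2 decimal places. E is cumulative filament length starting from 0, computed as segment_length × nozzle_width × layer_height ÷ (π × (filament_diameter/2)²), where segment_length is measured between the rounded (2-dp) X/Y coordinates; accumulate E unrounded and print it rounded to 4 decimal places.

G0 X-20.39 Y9.51 Z16.08
G1 X0.00 Y0.00 E0.5612
G1 X5.71 Y12.24 E0.8982
G1 X-14.69 Y21.74 E1.4595
G1 X-20.39 Y9.51 E1.7961

At z = 16.08 mm: the 13.5×22.5 cube contributes its full rectangle; (rotated 65° about Z; rotation is an isometry so areas/perimeters/island counts are preserved). The outline is a single polygon with 4 vertices. Extrusion per mm of travel: 0.25 × 0.24 / (π × 0.875²) = 0.024945. Accumulating E over each segment gives final E = 1.7961.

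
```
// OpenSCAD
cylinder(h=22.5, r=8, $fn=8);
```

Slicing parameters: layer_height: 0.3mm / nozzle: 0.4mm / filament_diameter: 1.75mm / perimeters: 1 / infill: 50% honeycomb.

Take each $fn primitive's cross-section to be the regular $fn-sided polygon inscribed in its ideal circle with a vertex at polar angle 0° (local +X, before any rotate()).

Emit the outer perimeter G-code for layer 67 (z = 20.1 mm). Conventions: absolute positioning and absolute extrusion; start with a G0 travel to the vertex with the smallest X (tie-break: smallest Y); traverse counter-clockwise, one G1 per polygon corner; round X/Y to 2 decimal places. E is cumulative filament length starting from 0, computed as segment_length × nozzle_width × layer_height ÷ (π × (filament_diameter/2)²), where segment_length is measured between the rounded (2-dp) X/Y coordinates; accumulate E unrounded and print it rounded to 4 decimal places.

At z = 20.1 mm: the cylinder: section is a regular 8-gon, circumradius r=8. The outline is a single polygon with 8 vertices. Extrusion per mm of travel: 0.4 × 0.3 / (π × 0.875²) = 0.049890. Accumulating E over each segment gives final E = 2.4445.

G0 X-8.00 Y0.00 Z20.10
G1 X-5.66 Y-5.66 E0.3056
G1 X0.00 Y-8.00 E0.6111
G1 X5.66 Y-5.66 E0.9167
G1 X8.00 Y0.00 E1.2222
G1 X5.66 Y5.66 E1.5278
G1 X0.00 Y8.00 E1.8334
G1 X-5.66 Y5.66 E2.1389
G1 X-8.00 Y0.00 E2.4445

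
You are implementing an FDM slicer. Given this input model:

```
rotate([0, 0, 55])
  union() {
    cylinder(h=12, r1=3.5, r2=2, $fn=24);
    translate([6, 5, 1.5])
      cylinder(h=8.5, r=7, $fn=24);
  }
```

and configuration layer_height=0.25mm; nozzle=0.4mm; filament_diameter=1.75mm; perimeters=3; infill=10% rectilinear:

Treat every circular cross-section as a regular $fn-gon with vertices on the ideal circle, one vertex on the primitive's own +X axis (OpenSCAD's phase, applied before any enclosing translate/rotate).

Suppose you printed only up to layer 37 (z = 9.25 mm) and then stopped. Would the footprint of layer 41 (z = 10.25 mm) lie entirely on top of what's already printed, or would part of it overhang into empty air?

Compare the two slices. At z = 9.25: the cone (r1=3.5→r2=2) has section circumradius 2.344 here — a regular 24-gon (area = (24/2)·2.344²·sin(360°/24) = 17.06 mm²); the r=7 cylinder at (6, 5) gives a regular 24-gon of circumradius 7 (constant along its height) (area = (24/2)·7.000²·sin(360°/24) = 152.19 mm²); Combining (union): the regions partially overlap — summed areas 169.25 mm² minus the doubly-counted overlap 4.20 mm² gives 165.04 mm² — area = 165.04 mm²; (rotated 55° about Z; rotation is an isometry so areas/perimeters/island counts are preserved). At z = 10.25: the cone: at t=0.854 of its height the radius interpolates to r₁+(r₂−r₁)t = 2.219, giving a regular 24-gon of that circumradius (area = (24/2)·2.219²·sin(360°/24) = 15.29 mm²); the cylinder at (6, 5) is absent (z outside [1.5, 10]); Combining (union): only the cone is present, so the union is just that shape — area = 15.29 mm²; (rotated 55° about Z; rotation is an isometry so areas/perimeters/island counts are preserved). Checking containment: the cross-section at z = 10.25 is a subset of the cross-section at z = 9.25.

entirely on top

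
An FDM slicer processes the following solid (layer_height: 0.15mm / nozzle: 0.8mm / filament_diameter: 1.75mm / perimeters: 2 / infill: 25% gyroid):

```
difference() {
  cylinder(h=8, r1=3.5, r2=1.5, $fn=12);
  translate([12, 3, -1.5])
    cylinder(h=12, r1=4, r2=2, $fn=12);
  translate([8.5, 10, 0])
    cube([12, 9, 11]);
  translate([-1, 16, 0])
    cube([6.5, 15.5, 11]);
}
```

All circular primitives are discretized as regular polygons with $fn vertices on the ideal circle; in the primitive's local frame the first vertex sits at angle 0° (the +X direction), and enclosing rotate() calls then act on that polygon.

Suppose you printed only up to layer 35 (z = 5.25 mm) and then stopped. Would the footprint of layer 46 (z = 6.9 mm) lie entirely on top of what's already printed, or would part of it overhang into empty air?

Compare the two slices. At z = 5.25: the cone (r1=3.5→r2=1.5) has section circumradius 2.188 here — a regular 12-gon (area = (12/2)·2.188²·sin(360°/12) = 14.36 mm²); the cone at (12, 3) contributes a regular 12-gon of circumradius 2.875 (interpolated between r1=4 and r2=2 at t=0.562) (area = (12/2)·2.875²·sin(360°/12) = 24.80 mm²); the cube at (8.5, 10) (footprint 12×9) is included at this height (area 108.00 mm²); the 6.5×15.5 cube at (-1, 16) contributes its full rectangle (area 100.75 mm²); Subtracting the remaining from the first: starting from the cone (14.36 mm²), the cone at (12, 3) misses the remaining region (no effect); the 12×9 cube at (8.5, 10) misses the remaining region (no effect); the 6.5×15.5 cube at (-1, 16) misses the remaining region (no effect) — area = 14.36 mm². At z = 6.9: the cone: at t=0.863 of its height the radius interpolates to r₁+(r₂−r₁)t = 1.775, giving a regular 12-gon of that circumradius (area = (12/2)·1.775²·sin(360°/12) = 9.45 mm²); the cone at (12, 3): at t=0.700 of its height the radius interpolates to r₁+(r₂−r₁)t = 2.600, giving a regular 12-gon of that circumradius (area = (12/2)·2.600²·sin(360°/12) = 20.28 mm²); the cube at (8.5, 10) (footprint 12×9) is included at this height (area 108.00 mm²); the cube at (-1, 16) (footprint 6.5×15.5) is included at this height (area 100.75 mm²); Subtracting the remaining from the first: starting from the cone (9.45 mm²), the cone at (12, 3) misses the remaining region (no effect); the 12×9 cube at (8.5, 10) misses the remaining region (no effect); the 6.5×15.5 cube at (-1, 16) misses the remaining region (no effect) — area = 9.45 mm². Checking containment: the cross-section at z = 6.9 is a subset of the cross-section at z = 5.25.

entirely on top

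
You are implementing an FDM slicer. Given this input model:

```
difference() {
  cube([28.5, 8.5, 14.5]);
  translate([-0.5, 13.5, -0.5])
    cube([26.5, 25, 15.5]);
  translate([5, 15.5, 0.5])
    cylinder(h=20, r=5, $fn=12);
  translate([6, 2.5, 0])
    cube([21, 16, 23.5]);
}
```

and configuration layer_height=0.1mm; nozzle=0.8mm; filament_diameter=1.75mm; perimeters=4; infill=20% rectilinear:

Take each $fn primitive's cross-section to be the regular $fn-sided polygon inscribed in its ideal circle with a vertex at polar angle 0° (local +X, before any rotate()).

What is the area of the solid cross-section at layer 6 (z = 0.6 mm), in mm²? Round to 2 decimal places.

116.25 mm²

At z = 0.6 mm: the cube is present — its section is the full 28.5×8.5 rectangle (area 242.25 mm²); the cube at (-0.5, 13.5) (footprint 26.5×25) is included at this height (area 662.50 mm²); the cylinder at (5, 15.5): section is a regular 12-gon, circumradius r=5 (area = (12/2)·5.000²·sin(360°/12) = 75.00 mm²); the cube at (6, 2.5) is present — its section is the full 21×16 rectangle (area 336.00 mm²); After the difference (first − rest): starting from the 28.5×8.5 cube (242.25 mm²), the 26.5×25 cube at (-0.5, 13.5) misses the remaining region (no effect); the r=5 cylinder at (5, 15.5) misses the remaining region (no effect); the 21×16 cube at (6, 2.5) partially overlaps it — only the 126.00 mm² overlap (of its 336.00 mm²) is removed, clipping the outline — area = 116.25 mm². Overall, the cross-section is a single solid region. Net area = 116.25 mm².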